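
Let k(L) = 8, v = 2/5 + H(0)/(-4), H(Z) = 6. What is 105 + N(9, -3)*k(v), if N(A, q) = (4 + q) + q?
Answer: 89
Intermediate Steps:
N(A, q) = 4 + 2*q
v = -11/10 (v = 2/5 + 6/(-4) = 2*(⅕) + 6*(-¼) = ⅖ - 3/2 = -11/10 ≈ -1.1000)
105 + N(9, -3)*k(v) = 105 + (4 + 2*(-3))*8 = 105 + (4 - 6)*8 = 105 - 2*8 = 105 - 16 = 89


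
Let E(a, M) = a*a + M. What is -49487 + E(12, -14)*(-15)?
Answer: -51437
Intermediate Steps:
E(a, M) = M + a² (E(a, M) = a² + M = M + a²)
-49487 + E(12, -14)*(-15) = -49487 + (-14 + 12²)*(-15) = -49487 + (-14 + 144)*(-15) = -49487 + 130*(-15) = -49487 - 1950 = -51437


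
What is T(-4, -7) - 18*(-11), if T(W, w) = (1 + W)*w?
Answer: 219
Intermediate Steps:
T(W, w) = w*(1 + W)
T(-4, -7) - 18*(-11) = -7*(1 - 4) - 18*(-11) = -7*(-3) + 198 = 21 + 198 = 219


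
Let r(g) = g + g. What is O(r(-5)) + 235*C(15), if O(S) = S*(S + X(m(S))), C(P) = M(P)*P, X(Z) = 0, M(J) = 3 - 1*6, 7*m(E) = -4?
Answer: -10475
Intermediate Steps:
r(g) = 2*g
m(E) = -4/7 (m(E) = (⅐)*(-4) = -4/7)
M(J) = -3 (M(J) = 3 - 6 = -3)
C(P) = -3*P
O(S) = S² (O(S) = S*(S + 0) = S*S = S²)
O(r(-5)) + 235*C(15) = (2*(-5))² + 235*(-3*15) = (-10)² + 235*(-45) = 100 - 10575 = -10475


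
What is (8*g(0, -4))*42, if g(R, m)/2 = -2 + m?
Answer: -4032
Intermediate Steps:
g(R, m) = -4 + 2*m (g(R, m) = 2*(-2 + m) = -4 + 2*m)
(8*g(0, -4))*42 = (8*(-4 + 2*(-4)))*42 = (8*(-4 - 8))*42 = (8*(-12))*42 = -96*42 = -4032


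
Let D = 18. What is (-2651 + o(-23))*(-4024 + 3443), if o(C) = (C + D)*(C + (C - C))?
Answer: 1473416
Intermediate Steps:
o(C) = C*(18 + C) (o(C) = (C + 18)*(C + (C - C)) = (18 + C)*(C + 0) = (18 + C)*C = C*(18 + C))
(-2651 + o(-23))*(-4024 + 3443) = (-2651 - 23*(18 - 23))*(-4024 + 3443) = (-2651 - 23*(-5))*(-581) = (-2651 + 115)*(-581) = -2536*(-581) = 1473416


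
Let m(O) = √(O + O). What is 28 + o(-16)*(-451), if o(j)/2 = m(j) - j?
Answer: -14404 - 3608*I*√2 ≈ -14404.0 - 5102.5*I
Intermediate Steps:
m(O) = √2*√O (m(O) = √(2*O) = √2*√O)
o(j) = -2*j + 2*√2*√j (o(j) = 2*(√2*√j - j) = 2*(-j + √2*√j) = -2*j + 2*√2*√j)
28 + o(-16)*(-451) = 28 + (-2*(-16) + 2*√2*√(-16))*(-451) = 28 + (32 + 2*√2*(4*I))*(-451) = 28 + (32 + 8*I*√2)*(-451) = 28 + (-14432 - 3608*I*√2) = -14404 - 3608*I*√2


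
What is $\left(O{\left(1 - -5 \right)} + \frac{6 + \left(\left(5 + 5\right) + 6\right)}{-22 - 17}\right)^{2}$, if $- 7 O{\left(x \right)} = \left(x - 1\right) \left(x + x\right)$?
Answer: $\frac{6220036}{74529} \approx 83.458$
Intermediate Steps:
$O{\left(x \right)} = - \frac{2 x \left(-1 + x\right)}{7}$ ($O{\left(x \right)} = - \frac{\left(x - 1\right) \left(x + x\right)}{7} = - \frac{\left(-1 + x\right) 2 x}{7} = - \frac{2 x \left(-1 + x\right)}{7}$)
$\left(O{\left(1 - -5 \right)} + \frac{6 + \left(\left(5 + 5\right) + 6\right)}{-22 - 17}\right)^{2} = \left(\frac{2 \left(1 - -5\right) \left(1 - \left(1 - -5\right)\right)}{7} + \frac{6 + \left(\left(5 + 5\right) + 6\right)}{-22 - 17}\right)^{2} = \left(\frac{2 \left(1 + 5\right) \left(1 - \left(1 + 5\right)\right)}{7} + \frac{6 + \left(10 + 6\right)}{-39}\right)^{2} = \left(\frac{2}{7} \cdot 6 \left(1 - 6\right) + \left(6 + 16\right) \left(- \frac{1}{39}\right)\right)^{2} = \left(\frac{2}{7} \cdot 6 \left(1 - 6\right) + 22 \left(- \frac{1}{39}\right)\right)^{2} = \left(\frac{2}{7} \cdot 6 \left(-5\right) - \frac{22}{39}\right)^{2} = \left(- \frac{60}{7} - \frac{22}{39}\right)^{2} = \left(- \frac{2494}{273}\right)^{2} = \frac{6220036}{74529}$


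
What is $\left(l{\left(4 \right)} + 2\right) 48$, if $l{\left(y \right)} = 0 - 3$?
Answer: $-48$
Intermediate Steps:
$l{\left(y \right)} = -3$
$\left(l{\left(4 \right)} + 2\right) 48 = \left(-3 + 2\right) 48 = \left(-1\right) 48 = -48$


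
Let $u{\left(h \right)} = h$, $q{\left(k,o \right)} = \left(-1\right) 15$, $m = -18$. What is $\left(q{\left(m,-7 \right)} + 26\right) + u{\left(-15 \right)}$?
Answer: $-4$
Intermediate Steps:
$q{\left(k,o \right)} = -15$
$\left(q{\left(m,-7 \right)} + 26\right) + u{\left(-15 \right)} = \left(-15 + 26\right) - 15 = 11 - 15 = -4$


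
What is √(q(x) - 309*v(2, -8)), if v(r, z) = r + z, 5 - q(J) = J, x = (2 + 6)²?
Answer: √1795 ≈ 42.367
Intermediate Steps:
x = 64 (x = 8² = 64)
q(J) = 5 - J
√(q(x) - 309*v(2, -8)) = √((5 - 1*64) - 309*(2 - 8)) = √((5 - 64) - 309*(-6)) = √(-59 + 1854) = √1795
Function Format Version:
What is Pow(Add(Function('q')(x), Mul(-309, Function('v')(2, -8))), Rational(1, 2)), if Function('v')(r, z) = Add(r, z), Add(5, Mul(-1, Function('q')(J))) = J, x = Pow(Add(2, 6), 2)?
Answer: Pow(1795, Rational(1, 2)) ≈ 42.367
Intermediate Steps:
x = 64 (x = Pow(8, 2) = 64)
Function('q')(J) = Add(5, Mul(-1, J))
Pow(Add(Function('q')(x), Mul(-309, Function('v')(2, -8))), Rational(1, 2)) = Pow(Add(Add(5, Mul(-1, 64)), Mul(-309, Add(2, -8))), Rational(1, 2)) = Pow(Add(Add(5, -64), Mul(-309, -6)), Rational(1, 2)) = Pow(Add(-59, 1854), Rational(1, 2)) = Pow(1795, Rational(1, 2))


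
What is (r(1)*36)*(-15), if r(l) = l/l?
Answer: -540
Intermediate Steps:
r(l) = 1
(r(1)*36)*(-15) = (1*36)*(-15) = 36*(-15) = -540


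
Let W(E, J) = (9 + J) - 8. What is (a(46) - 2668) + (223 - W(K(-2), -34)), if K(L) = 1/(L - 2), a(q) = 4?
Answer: -2408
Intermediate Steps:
K(L) = 1/(-2 + L)
W(E, J) = 1 + J
(a(46) - 2668) + (223 - W(K(-2), -34)) = (4 - 2668) + (223 - (1 - 34)) = -2664 + (223 - 1*(-33)) = -2664 + (223 + 33) = -2664 + 256 = -2408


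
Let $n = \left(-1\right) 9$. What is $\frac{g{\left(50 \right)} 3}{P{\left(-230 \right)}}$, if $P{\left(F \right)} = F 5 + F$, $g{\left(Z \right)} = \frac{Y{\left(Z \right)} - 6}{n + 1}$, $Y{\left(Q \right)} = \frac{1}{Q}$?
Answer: $- \frac{13}{8000} \approx -0.001625$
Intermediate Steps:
$n = -9$
$g{\left(Z \right)} = \frac{3}{4} - \frac{1}{8 Z}$ ($g{\left(Z \right)} = \frac{\frac{1}{Z} - 6}{-9 + 1} = \frac{-6 + \frac{1}{Z}}{-8} = \left(-6 + \frac{1}{Z}\right) \left(- \frac{1}{8}\right) = \frac{3}{4} - \frac{1}{8 Z}$)
$P{\left(F \right)} = 6 F$ ($P{\left(F \right)} = 5 F + F = 6 F$)
$\frac{g{\left(50 \right)} 3}{P{\left(-230 \right)}} = \frac{\frac{-1 + 6 \cdot 50}{8 \cdot 50} \cdot 3}{6 \left(-230\right)} = \frac{\frac{1}{8} \cdot \frac{1}{50} \left(-1 + 300\right) 3}{-1380} = \frac{1}{8} \cdot \frac{1}{50} \cdot 299 \cdot 3 \left(- \frac{1}{1380}\right) = \frac{299}{400} \cdot 3 \left(- \frac{1}{1380}\right) = \frac{897}{400} \left(- \frac{1}{1380}\right) = - \frac{13}{8000}$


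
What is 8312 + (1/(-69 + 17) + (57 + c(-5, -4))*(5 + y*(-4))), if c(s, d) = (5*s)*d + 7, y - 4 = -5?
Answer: 508975/52 ≈ 9788.0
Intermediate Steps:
y = -1 (y = 4 - 5 = -1)
c(s, d) = 7 + 5*d*s (c(s, d) = 5*d*s + 7 = 7 + 5*d*s)
8312 + (1/(-69 + 17) + (57 + c(-5, -4))*(5 + y*(-4))) = 8312 + (1/(-69 + 17) + (57 + (7 + 5*(-4)*(-5)))*(5 - 1*(-4))) = 8312 + (1/(-52) + (57 + (7 + 100))*(5 + 4)) = 8312 + (-1/52 + (57 + 107)*9) = 8312 + (-1/52 + 164*9) = 8312 + (-1/52 + 1476) = 8312 + 76751/52 = 508975/52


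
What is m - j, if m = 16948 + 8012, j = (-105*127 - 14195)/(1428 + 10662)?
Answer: 30179393/1209 ≈ 24962.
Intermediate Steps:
j = -2753/1209 (j = (-13335 - 14195)/12090 = -27530*1/12090 = -2753/1209 ≈ -2.2771)
m = 24960
m - j = 24960 - 1*(-2753/1209) = 24960 + 2753/1209 = 30179393/1209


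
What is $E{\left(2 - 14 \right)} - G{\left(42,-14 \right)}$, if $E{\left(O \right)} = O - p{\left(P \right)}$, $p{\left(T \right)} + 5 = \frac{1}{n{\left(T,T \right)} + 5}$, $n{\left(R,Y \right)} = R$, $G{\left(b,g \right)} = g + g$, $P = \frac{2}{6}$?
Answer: $\frac{333}{16} \approx 20.813$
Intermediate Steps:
$P = \frac{1}{3}$ ($P = 2 \cdot \frac{1}{6} = \frac{1}{3} \approx 0.33333$)
$G{\left(b,g \right)} = 2 g$
$p{\left(T \right)} = -5 + \frac{1}{5 + T}$ ($p{\left(T \right)} = -5 + \frac{1}{T + 5} = -5 + \frac{1}{5 + T}$)
$E{\left(O \right)} = \frac{77}{16} + O$ ($E{\left(O \right)} = O - \frac{-24 - \frac{5}{3}}{5 + \frac{1}{3}} = O - \frac{-24 - \frac{5}{3}}{\frac{16}{3}} = O - \frac{3}{16} \left(- \frac{77}{3}\right) = O - - \frac{77}{16} = O + \frac{77}{16} = \frac{77}{16} + O$)
$E{\left(2 - 14 \right)} - G{\left(42,-14 \right)} = \left(\frac{77}{16} + \left(2 - 14\right)\right) - 2 \left(-14\right) = \left(\frac{77}{16} + \left(2 - 14\right)\right) - -28 = \left(\frac{77}{16} - 12\right) + 28 = - \frac{115}{16} + 28 = \frac{333}{16}$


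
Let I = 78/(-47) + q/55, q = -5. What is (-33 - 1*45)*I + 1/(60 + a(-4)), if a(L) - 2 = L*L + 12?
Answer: 6353617/46530 ≈ 136.55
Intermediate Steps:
a(L) = 14 + L² (a(L) = 2 + (L*L + 12) = 2 + (L² + 12) = 2 + (12 + L²) = 14 + L²)
I = -905/517 (I = 78/(-47) - 5/55 = 78*(-1/47) - 5*1/55 = -78/47 - 1/11 = -905/517 ≈ -1.7505)
(-33 - 1*45)*I + 1/(60 + a(-4)) = (-33 - 1*45)*(-905/517) + 1/(60 + (14 + (-4)²)) = (-33 - 45)*(-905/517) + 1/(60 + (14 + 16)) = -78*(-905/517) + 1/(60 + 30) = 70590/517 + 1/90 = 6353617/46530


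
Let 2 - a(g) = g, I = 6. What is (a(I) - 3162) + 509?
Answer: -2657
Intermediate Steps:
a(g) = 2 - g
(a(I) - 3162) + 509 = ((2 - 1*6) - 3162) + 509 = ((2 - 6) - 3162) + 509 = (-4 - 3162) + 509 = -3166 + 509 = -2657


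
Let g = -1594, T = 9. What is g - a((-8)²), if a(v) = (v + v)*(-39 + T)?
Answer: 2246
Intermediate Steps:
a(v) = -60*v (a(v) = (v + v)*(-39 + 9) = (2*v)*(-30) = -60*v)
g - a((-8)²) = -1594 - (-60)*(-8)² = -1594 - (-60)*64 = -1594 - 1*(-3840) = -1594 + 3840 = 2246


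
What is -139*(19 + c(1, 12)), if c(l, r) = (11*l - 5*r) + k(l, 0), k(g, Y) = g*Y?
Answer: 4170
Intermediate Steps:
k(g, Y) = Y*g
c(l, r) = -5*r + 11*l (c(l, r) = (11*l - 5*r) + 0*l = (-5*r + 11*l) + 0 = -5*r + 11*l)
-139*(19 + c(1, 12)) = -139*(19 + (-5*12 + 11*1)) = -139*(19 + (-60 + 11)) = -139*(19 - 49) = -139*(-30) = 4170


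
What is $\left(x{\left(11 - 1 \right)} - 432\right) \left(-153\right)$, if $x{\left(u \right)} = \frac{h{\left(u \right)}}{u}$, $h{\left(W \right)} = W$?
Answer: $65943$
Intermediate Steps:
$x{\left(u \right)} = 1$ ($x{\left(u \right)} = \frac{u}{u} = 1$)
$\left(x{\left(11 - 1 \right)} - 432\right) \left(-153\right) = \left(1 - 432\right) \left(-153\right) = \left(-431\right) \left(-153\right) = 65943$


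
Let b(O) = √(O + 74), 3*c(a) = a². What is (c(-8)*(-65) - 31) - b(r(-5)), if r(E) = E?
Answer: -4253/3 - √69 ≈ -1426.0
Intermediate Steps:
c(a) = a²/3
b(O) = √(74 + O)
(c(-8)*(-65) - 31) - b(r(-5)) = (((⅓)*(-8)²)*(-65) - 31) - √(74 - 5) = (((⅓)*64)*(-65) - 31) - √69 = ((64/3)*(-65) - 31) - √69 = (-4160/3 - 31) - √69 = -4253/3 - √69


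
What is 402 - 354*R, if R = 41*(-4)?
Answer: 58458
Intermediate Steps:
R = -164
402 - 354*R = 402 - 354*(-164) = 402 + 58056 = 58458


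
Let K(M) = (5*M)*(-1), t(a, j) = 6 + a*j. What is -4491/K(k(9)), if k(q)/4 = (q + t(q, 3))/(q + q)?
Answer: 13473/140 ≈ 96.236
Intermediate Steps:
k(q) = 2*(6 + 4*q)/q (k(q) = 4*((q + (6 + q*3))/(q + q)) = 4*((q + (6 + 3*q))/((2*q))) = 4*((6 + 4*q)*(1/(2*q))) = 4*((6 + 4*q)/(2*q)) = 2*(6 + 4*q)/q)
K(M) = -5*M
-4491/K(k(9)) = -4491*(-1/(5*(8 + 12/9))) = -4491*(-1/(5*(8 + 12*(1/9)))) = -4491*(-1/(5*(8 + 4/3))) = -4491/((-5*28/3)) = -4491/(-140/3) = -4491*(-3/140) = 13473/140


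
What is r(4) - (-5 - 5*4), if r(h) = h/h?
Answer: 26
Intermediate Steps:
r(h) = 1
r(4) - (-5 - 5*4) = 1 - (-5 - 5*4) = 1 - (-5 - 20) = 1 - 1*(-25) = 1 + 25 = 26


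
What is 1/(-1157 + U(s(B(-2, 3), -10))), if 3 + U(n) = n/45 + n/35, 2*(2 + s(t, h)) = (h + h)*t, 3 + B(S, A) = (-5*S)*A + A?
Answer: -315/370232 ≈ -0.00085082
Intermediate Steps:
B(S, A) = -3 + A - 5*A*S (B(S, A) = -3 + ((-5*S)*A + A) = -3 + (-5*A*S + A) = -3 + (A - 5*A*S) = -3 + A - 5*A*S)
s(t, h) = -2 + h*t (s(t, h) = -2 + ((h + h)*t)/2 = -2 + ((2*h)*t)/2 = -2 + (2*h*t)/2 = -2 + h*t)
U(n) = -3 + 16*n/315 (U(n) = -3 + (n/45 + n/35) = -3 + 16*n/315)
1/(-1157 + U(s(B(-2, 3), -10))) = 1/(-1157 + (-3 + 16*(-2 - 10*(-3 + 3 - 5*3*(-2)))/315)) = 1/(-1157 + (-3 + 16*(-2 - 10*(-3 + 3 + 30))/315)) = 1/(-1157 + (-3 + 16*(-2 - 10*30)/315)) = 1/(-1157 + (-3 + 16*(-2 - 300)/315)) = 1/(-1157 + (-3 + (16/315)*(-302))) = 1/(-1157 + (-3 - 4832/315)) = 1/(-1157 - 5777/315) = 1/(-370232/315) = -315/370232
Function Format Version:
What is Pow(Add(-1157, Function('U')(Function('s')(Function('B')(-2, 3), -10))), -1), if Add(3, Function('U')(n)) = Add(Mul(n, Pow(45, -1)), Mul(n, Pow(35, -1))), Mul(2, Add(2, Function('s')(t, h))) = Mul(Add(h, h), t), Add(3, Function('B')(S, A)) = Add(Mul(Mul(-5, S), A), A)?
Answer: Rational(-315, 370232) ≈ -0.00085082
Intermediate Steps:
Function('B')(S, A) = Add(-3, A, Mul(-5, A, S)) (Function('B')(S, A) = Add(-3, Add(Mul(Mul(-5, S), A), A)) = Add(-3, Add(Mul(-5, A, S), A)) = Add(-3, Add(A, Mul(-5, A, S))) = Add(-3, A, Mul(-5, A, S)))
Function('s')(t, h) = Add(-2, Mul(h, t)) (Function('s')(t, h) = Add(-2, Mul(Rational(1, 2), Mul(Add(h, h), t))) = Add(-2, Mul(Rational(1, 2), Mul(Mul(2, h), t))) = Add(-2, Mul(Rational(1, 2), Mul(2, h, t))) = Add(-2, Mul(h, t)))
Function('U')(n) = Add(-3, Mul(Rational(16, 315), n)) (Function('U')(n) = Add(-3, Add(Mul(n, Pow(45, -1)), Mul(n, Pow(35, -1)))) = Add(-3, Add(Mul(n, Rational(1, 45)), Mul(n, Rational(1, 35)))) = Add(-3, Add(Mul(Rational(1, 45), n), Mul(Rational(1, 35), n))) = Add(-3, Mul(Rational(16, 315), n)))
Pow(Add(-1157, Function('U')(Function('s')(Function('B')(-2, 3), -10))), -1) = Pow(Add(-1157, Add(-3, Mul(Rational(16, 315), Add(-2, Mul(-10, Add(-3, 3, Mul(-5, 3, -2))))))), -1) = Pow(Add(-1157, Add(-3, Mul(Rational(16, 315), Add(-2, Mul(-10, Add(-3, 3, 30)))))), -1) = Pow(Add(-1157, Add(-3, Mul(Rational(16, 315), Add(-2, Mul(-10, 30))))), -1) = Pow(Add(-1157, Add(-3, Mul(Rational(16, 315), Add(-2, -300)))), -1) = Pow(Add(-1157, Add(-3, Mul(Rational(16, 315), -302))), -1) = Pow(Add(-1157, Add(-3, Rational(-4832, 315))), -1) = Pow(Add(-1157, Rational(-5777, 315)), -1) = Pow(Rational(-370232, 315), -1) = Rational(-315, 370232)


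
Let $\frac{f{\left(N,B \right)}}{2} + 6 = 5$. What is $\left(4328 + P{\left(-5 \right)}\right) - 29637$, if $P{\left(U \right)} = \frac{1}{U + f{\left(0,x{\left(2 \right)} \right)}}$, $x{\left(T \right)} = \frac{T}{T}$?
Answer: $- \frac{177164}{7} \approx -25309.0$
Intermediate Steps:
$x{\left(T \right)} = 1$
$f{\left(N,B \right)} = -2$ ($f{\left(N,B \right)} = -12 + 2 \cdot 5 = -12 + 10 = -2$)
$P{\left(U \right)} = \frac{1}{-2 + U}$ ($P{\left(U \right)} = \frac{1}{U - 2} = \frac{1}{-2 + U}$)
$\left(4328 + P{\left(-5 \right)}\right) - 29637 = \left(4328 + \frac{1}{-2 - 5}\right) - 29637 = \left(4328 + \frac{1}{-7}\right) - 29637 = \left(4328 - \frac{1}{7}\right) - 29637 = \frac{30295}{7} - 29637 = - \frac{177164}{7}$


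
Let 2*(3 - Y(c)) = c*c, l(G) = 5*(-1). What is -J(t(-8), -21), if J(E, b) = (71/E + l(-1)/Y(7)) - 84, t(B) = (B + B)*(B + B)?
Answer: 919059/11008 ≈ 83.490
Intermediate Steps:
l(G) = -5
Y(c) = 3 - c²/2 (Y(c) = 3 - c*c/2 = 3 - c²/2)
t(B) = 4*B² (t(B) = (2*B)*(2*B) = 4*B²)
J(E, b) = -3602/43 + 71/E (J(E, b) = (71/E - 5/(3 - ½*7²)) - 84 = (71/E - 5/(3 - ½*49)) - 84 = (71/E - 5/(3 - 49/2)) - 84 = (71/E - 5/(-43/2)) - 84 = (71/E - 5*(-2/43)) - 84 = (71/E + 10/43) - 84 = (10/43 + 71/E) - 84 = -3602/43 + 71/E)
-J(t(-8), -21) = -(-3602/43 + 71/((4*(-8)²))) = -(-3602/43 + 71/((4*64))) = -(-3602/43 + 71/256) = -1*(-919059/11008) = 919059/11008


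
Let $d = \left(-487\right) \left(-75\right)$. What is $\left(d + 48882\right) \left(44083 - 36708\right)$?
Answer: $629876625$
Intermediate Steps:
$d = 36525$
$\left(d + 48882\right) \left(44083 - 36708\right) = \left(36525 + 48882\right) \left(44083 - 36708\right) = 85407 \cdot 7375 = 629876625$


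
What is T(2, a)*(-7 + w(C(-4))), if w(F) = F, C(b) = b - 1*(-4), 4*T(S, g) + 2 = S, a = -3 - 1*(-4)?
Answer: 0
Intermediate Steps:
a = 1 (a = -3 + 4 = 1)
T(S, g) = -½ + S/4
C(b) = 4 + b (C(b) = b + 4 = 4 + b)
T(2, a)*(-7 + w(C(-4))) = (-½ + (¼)*2)*(-7 + (4 - 4)) = (-½ + ½)*(-7 + 0) = 0*(-7) = 0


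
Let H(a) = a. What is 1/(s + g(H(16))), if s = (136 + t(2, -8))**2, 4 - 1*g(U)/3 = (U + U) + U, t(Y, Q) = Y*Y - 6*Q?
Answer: 1/35212 ≈ 2.8399e-5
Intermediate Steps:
t(Y, Q) = Y**2 - 6*Q
g(U) = 12 - 9*U (g(U) = 12 - 3*((U + U) + U) = 12 - 3*(2*U + U) = 12 - 9*U)
s = 35344 (s = (136 + (2**2 - 6*(-8)))**2 = (136 + (4 + 48))**2 = (136 + 52)**2 = 188**2 = 35344)
1/(s + g(H(16))) = 1/(35344 + (12 - 9*16)) = 1/(35344 + (12 - 144)) = 1/(35344 - 132) = 1/35212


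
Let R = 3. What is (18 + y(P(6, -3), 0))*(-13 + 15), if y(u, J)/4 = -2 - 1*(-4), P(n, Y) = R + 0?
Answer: 52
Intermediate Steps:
P(n, Y) = 3 (P(n, Y) = 3 + 0 = 3)
y(u, J) = 8 (y(u, J) = 4*(-2 - 1*(-4)) = 4*(-2 + 4) = 4*2 = 8)
(18 + y(P(6, -3), 0))*(-13 + 15) = (18 + 8)*(-13 + 15) = 26*2 = 52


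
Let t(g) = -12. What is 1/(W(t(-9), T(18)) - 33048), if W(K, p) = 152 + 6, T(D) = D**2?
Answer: -1/32890 ≈ -3.0404e-5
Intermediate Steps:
W(K, p) = 158
1/(W(t(-9), T(18)) - 33048) = 1/(158 - 33048) = 1/(-32890) = -1/32890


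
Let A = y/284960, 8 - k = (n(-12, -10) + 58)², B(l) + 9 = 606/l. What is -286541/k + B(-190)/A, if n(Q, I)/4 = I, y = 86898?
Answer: 75373664661/86955932 ≈ 866.80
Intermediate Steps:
n(Q, I) = 4*I
B(l) = -9 + 606/l
k = -316 (k = 8 - (4*(-10) + 58)² = 8 - (-40 + 58)² = 8 - 1*18² = 8 - 1*324 = 8 - 324 = -316)
A = 43449/142480 (A = 86898/284960 = 86898*(1/284960) = 43449/142480 ≈ 0.30495)
-286541/k + B(-190)/A = -286541/(-316) + (-9 + 606/(-190))/(43449/142480) = -286541*(-1/316) + (-9 + 606*(-1/190))*(142480/43449) = 286541/316 + (-9 - 303/95)*(142480/43449) = 286541/316 - 1158/95*142480/43449 = 286541/316 - 10999456/275177 = 75373664661/86955932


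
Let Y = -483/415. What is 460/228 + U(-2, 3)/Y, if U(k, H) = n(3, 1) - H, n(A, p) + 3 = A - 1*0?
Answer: 42170/9177 ≈ 4.5952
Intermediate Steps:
n(A, p) = -3 + A (n(A, p) = -3 + (A - 1*0) = -3 + (A + 0) = -3 + A)
U(k, H) = -H (U(k, H) = (-3 + 3) - H = 0 - H = -H)
Y = -483/415 (Y = -483*1/415 = -483/415 ≈ -1.1639)
460/228 + U(-2, 3)/Y = 460/228 + (-1*3)/(-483/415) = 460*(1/228) - 3*(-415/483) = 115/57 + 415/161 = 42170/9177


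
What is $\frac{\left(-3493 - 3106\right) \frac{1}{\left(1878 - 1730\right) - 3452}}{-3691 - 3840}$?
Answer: $- \frac{6599}{24882424} \approx -0.00026521$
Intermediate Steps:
$\frac{\left(-3493 - 3106\right) \frac{1}{\left(1878 - 1730\right) - 3452}}{-3691 - 3840} = \frac{\left(-6599\right) \frac{1}{\left(1878 - 1730\right) - 3452}}{-7531} = - \frac{6599}{148 - 3452} \left(- \frac{1}{7531}\right) = - \frac{6599}{-3304} \left(- \frac{1}{7531}\right) = \left(-6599\right) \left(- \frac{1}{3304}\right) \left(- \frac{1}{7531}\right) = \frac{6599}{3304} \left(- \frac{1}{7531}\right) = - \frac{6599}{24882424}$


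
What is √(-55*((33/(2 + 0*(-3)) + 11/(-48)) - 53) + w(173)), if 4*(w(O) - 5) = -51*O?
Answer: I*√26013/12 ≈ 13.44*I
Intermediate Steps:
w(O) = 5 - 51*O/4 (w(O) = 5 + (-51*O)/4 = 5 - 51*O/4)
√(-55*((33/(2 + 0*(-3)) + 11/(-48)) - 53) + w(173)) = √(-55*((33/(2 + 0*(-3)) + 11/(-48)) - 53) + (5 - 51/4*173)) = √(-55*((33/(2 + 0) + 11*(-1/48)) - 53) + (5 - 8823/4)) = √(-55*((33/2 - 11/48) - 53) - 8803/4) = √(-55*(781/48 - 53) - 8803/4) = √(-55*(-1763/48) - 8803/4) = √(96965/48 - 8803/4) = √(-8671/48) = I*√26013/12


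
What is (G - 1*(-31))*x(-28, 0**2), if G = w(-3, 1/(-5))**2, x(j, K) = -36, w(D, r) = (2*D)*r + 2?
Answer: -37116/25 ≈ -1484.6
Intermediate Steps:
w(D, r) = 2 + 2*D*r (w(D, r) = 2*D*r + 2 = 2 + 2*D*r)
G = 256/25 (G = (2 + 2*(-3)*(1/(-5)))**2 = (2 + 2*(-3)*(1*(-1/5)))**2 = (2 + 2*(-3)*(-1/5))**2 = (2 + 6/5)**2 = (16/5)**2 = 256/25 ≈ 10.240)
(G - 1*(-31))*x(-28, 0**2) = (256/25 - 1*(-31))*(-36) = (256/25 + 31)*(-36) = (1031/25)*(-36) = -37116/25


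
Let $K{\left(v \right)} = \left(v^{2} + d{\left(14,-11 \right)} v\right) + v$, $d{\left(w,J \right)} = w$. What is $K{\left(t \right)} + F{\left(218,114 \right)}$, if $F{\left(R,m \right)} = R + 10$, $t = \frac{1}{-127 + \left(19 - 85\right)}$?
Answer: $\frac{8489878}{37249} \approx 227.92$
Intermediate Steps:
$t = - \frac{1}{193}$ ($t = \frac{1}{-127 - 66} = \frac{1}{-193} = - \frac{1}{193} \approx -0.0051813$)
$F{\left(R,m \right)} = 10 + R$
$K{\left(v \right)} = v^{2} + 15 v$ ($K{\left(v \right)} = \left(v^{2} + 14 v\right) + v = v^{2} + 15 v$)
$K{\left(t \right)} + F{\left(218,114 \right)} = - \frac{15 - \frac{1}{193}}{193} + \left(10 + 218\right) = \left(- \frac{1}{193}\right) \frac{2894}{193} + 228 = - \frac{2894}{37249} + 228 = \frac{8489878}{37249}$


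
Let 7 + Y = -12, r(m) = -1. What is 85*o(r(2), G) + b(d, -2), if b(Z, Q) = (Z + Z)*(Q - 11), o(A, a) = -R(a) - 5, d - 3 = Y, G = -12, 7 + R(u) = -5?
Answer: 1011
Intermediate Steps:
R(u) = -12 (R(u) = -7 - 5 = -12)
Y = -19 (Y = -7 - 12 = -19)
d = -16 (d = 3 - 19 = -16)
o(A, a) = 7 (o(A, a) = -1*(-12) - 5 = 12 - 5 = 7)
b(Z, Q) = 2*Z*(-11 + Q) (b(Z, Q) = (2*Z)*(-11 + Q) = 2*Z*(-11 + Q))
85*o(r(2), G) + b(d, -2) = 85*7 + 2*(-16)*(-11 - 2) = 595 + 2*(-16)*(-13) = 595 + 416 = 1011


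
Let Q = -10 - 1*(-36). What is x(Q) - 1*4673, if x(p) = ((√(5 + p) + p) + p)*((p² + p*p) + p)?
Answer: 66983 + 1378*√31 ≈ 74655.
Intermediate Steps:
Q = 26 (Q = -10 + 36 = 26)
x(p) = (p + 2*p²)*(√(5 + p) + 2*p) (x(p) = ((p + √(5 + p)) + p)*((p² + p²) + p) = (√(5 + p) + 2*p)*(2*p² + p) = (√(5 + p) + 2*p)*(p + 2*p²) = (p + 2*p²)*(√(5 + p) + 2*p))
x(Q) - 1*4673 = 26*(√(5 + 26) + 2*26 + 4*26² + 2*26*√(5 + 26)) - 1*4673 = 26*(√31 + 52 + 4*676 + 2*26*√31) - 4673 = 26*(√31 + 52 + 2704 + 52*√31) - 4673 = 26*(2756 + 53*√31) - 4673 = (71656 + 1378*√31) - 4673 = 66983 + 1378*√31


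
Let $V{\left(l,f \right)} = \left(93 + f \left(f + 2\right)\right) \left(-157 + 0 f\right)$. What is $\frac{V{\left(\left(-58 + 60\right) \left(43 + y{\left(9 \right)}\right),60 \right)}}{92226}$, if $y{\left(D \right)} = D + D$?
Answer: $- \frac{199547}{30742} \approx -6.491$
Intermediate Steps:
$y{\left(D \right)} = 2 D$
$V{\left(l,f \right)} = -14601 - 157 f \left(2 + f\right)$ ($V{\left(l,f \right)} = \left(93 + f \left(2 + f\right)\right) \left(-157 + 0\right) = \left(93 + f \left(2 + f\right)\right) \left(-157\right) = -14601 - 157 f \left(2 + f\right)$)
$\frac{V{\left(\left(-58 + 60\right) \left(43 + y{\left(9 \right)}\right),60 \right)}}{92226} = \frac{-14601 - 18840 - 157 \cdot 60^{2}}{92226} = \left(-14601 - 18840 - 565200\right) \frac{1}{92226} = \left(-598641\right) \frac{1}{92226} = - \frac{199547}{30742}$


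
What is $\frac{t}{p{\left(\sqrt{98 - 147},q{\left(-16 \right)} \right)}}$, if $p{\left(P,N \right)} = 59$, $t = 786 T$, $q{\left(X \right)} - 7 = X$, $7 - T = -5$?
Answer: $\frac{9432}{59} \approx 159.86$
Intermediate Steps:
$T = 12$ ($T = 7 - -5 = 7 + 5 = 12$)
$q{\left(X \right)} = 7 + X$
$t = 9432$ ($t = 786 \cdot 12 = 9432$)
$\frac{t}{p{\left(\sqrt{98 - 147},q{\left(-16 \right)} \right)}} = \frac{9432}{59}$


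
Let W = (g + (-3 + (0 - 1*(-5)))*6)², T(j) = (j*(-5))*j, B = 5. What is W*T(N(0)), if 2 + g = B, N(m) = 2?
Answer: -4500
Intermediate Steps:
T(j) = -5*j² (T(j) = (-5*j)*j = -5*j²)
g = 3 (g = -2 + 5 = 3)
W = 225 (W = (3 + (-3 + (0 - 1*(-5)))*6)² = (3 + (-3 + (0 + 5))*6)² = (3 + (-3 + 5)*6)² = (3 + 2*6)² = (3 + 12)² = 15² = 225)
W*T(N(0)) = 225*(-5*2²) = 225*(-5*4) = 225*(-20) = -4500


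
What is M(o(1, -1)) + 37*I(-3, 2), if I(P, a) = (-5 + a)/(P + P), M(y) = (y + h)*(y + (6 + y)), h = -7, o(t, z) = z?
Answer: -27/2 ≈ -13.500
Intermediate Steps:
M(y) = (-7 + y)*(6 + 2*y) (M(y) = (y - 7)*(y + (6 + y)) = (-7 + y)*(6 + 2*y))
I(P, a) = (-5 + a)/(2*P) (I(P, a) = (-5 + a)/((2*P)) = (-5 + a)*(1/(2*P)) = (-5 + a)/(2*P))
M(o(1, -1)) + 37*I(-3, 2) = (-42 - 8*(-1) + 2*(-1)²) + 37*((½)*(-5 + 2)/(-3)) = (-42 + 8 + 2*1) + 37*((½)*(-⅓)*(-3)) = (-42 + 8 + 2) + 37*(½) = -32 + 37/2 = -27/2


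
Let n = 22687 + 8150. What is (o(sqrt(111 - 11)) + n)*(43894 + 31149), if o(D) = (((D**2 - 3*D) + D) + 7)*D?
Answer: 2379388401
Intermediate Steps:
n = 30837
o(D) = D*(7 + D**2 - 2*D) (o(D) = ((D**2 - 2*D) + 7)*D = (7 + D**2 - 2*D)*D = D*(7 + D**2 - 2*D))
(o(sqrt(111 - 11)) + n)*(43894 + 31149) = (sqrt(111 - 11)*(7 + (sqrt(111 - 11))**2 - 2*sqrt(111 - 11)) + 30837)*(43894 + 31149) = (sqrt(100)*(7 + (sqrt(100))**2 - 2*sqrt(100)) + 30837)*75043 = (10*(7 + 10**2 - 2*10) + 30837)*75043 = (10*(7 + 100 - 20) + 30837)*75043 = (10*87 + 30837)*75043 = (870 + 30837)*75043 = 31707*75043 = 2379388401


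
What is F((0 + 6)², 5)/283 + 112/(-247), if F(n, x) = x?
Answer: -30461/69901 ≈ -0.43577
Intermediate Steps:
F((0 + 6)², 5)/283 + 112/(-247) = 5/283 + 112/(-247) = 5*(1/283) + 112*(-1/247) = 5/283 - 112/247 = -30461/69901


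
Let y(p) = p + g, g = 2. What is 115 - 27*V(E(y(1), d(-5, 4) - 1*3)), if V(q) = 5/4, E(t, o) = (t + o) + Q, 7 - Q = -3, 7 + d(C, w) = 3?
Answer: 325/4 ≈ 81.250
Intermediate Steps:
d(C, w) = -4 (d(C, w) = -7 + 3 = -4)
Q = 10 (Q = 7 - 1*(-3) = 7 + 3 = 10)
y(p) = 2 + p (y(p) = p + 2 = 2 + p)
E(t, o) = 10 + o + t (E(t, o) = (t + o) + 10 = (o + t) + 10 = 10 + o + t)
V(q) = 5/4 (V(q) = 5*(¼) = 5/4)
115 - 27*V(E(y(1), d(-5, 4) - 1*3)) = 115 - 27*5/4 = 115 - 135/4 = 325/4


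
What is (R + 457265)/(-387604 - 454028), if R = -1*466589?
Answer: 777/70136 ≈ 0.011078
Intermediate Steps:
R = -466589
(R + 457265)/(-387604 - 454028) = (-466589 + 457265)/(-387604 - 454028) = -9324/(-841632) = -9324*(-1/841632) = 777/70136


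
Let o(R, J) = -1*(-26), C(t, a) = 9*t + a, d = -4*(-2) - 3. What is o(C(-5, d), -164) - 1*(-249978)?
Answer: 250004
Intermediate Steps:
d = 5 (d = 8 - 3 = 5)
C(t, a) = a + 9*t
o(R, J) = 26
o(C(-5, d), -164) - 1*(-249978) = 26 - 1*(-249978) = 26 + 249978 = 250004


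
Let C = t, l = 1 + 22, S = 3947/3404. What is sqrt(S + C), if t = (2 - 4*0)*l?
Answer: sqrt(136611881)/1702 ≈ 6.8673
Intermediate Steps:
S = 3947/3404 (S = 3947*(1/3404) = 3947/3404 ≈ 1.1595)
l = 23
t = 46 (t = (2 - 4*0)*23 = (2 + 0)*23 = 2*23 = 46)
C = 46
sqrt(S + C) = sqrt(3947/3404 + 46) = sqrt(160531/3404) = sqrt(136611881)/1702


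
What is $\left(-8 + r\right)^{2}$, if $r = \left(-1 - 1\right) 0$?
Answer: $64$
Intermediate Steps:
$r = 0$ ($r = \left(-1 - 1\right) 0 = \left(-2\right) 0 = 0$)
$\left(-8 + r\right)^{2} = \left(-8 + 0\right)^{2} = \left(-8\right)^{2} = 64$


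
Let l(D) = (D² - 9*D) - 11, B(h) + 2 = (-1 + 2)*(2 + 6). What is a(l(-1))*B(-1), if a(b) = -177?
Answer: -1062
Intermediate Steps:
B(h) = 6 (B(h) = -2 + (-1 + 2)*(2 + 6) = -2 + 1*8 = -2 + 8 = 6)
l(D) = -11 + D² - 9*D
a(l(-1))*B(-1) = -177*6 = -1062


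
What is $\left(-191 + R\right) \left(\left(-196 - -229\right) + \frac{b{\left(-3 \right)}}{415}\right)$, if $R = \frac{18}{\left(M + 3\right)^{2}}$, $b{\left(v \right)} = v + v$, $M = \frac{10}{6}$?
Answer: $- \frac{255121893}{40670} \approx -6273.0$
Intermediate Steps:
$M = \frac{5}{3}$ ($M = 10 \cdot \frac{1}{6} = \frac{5}{3} \approx 1.6667$)
$b{\left(v \right)} = 2 v$
$R = \frac{81}{98}$ ($R = \frac{18}{\left(\frac{5}{3} + 3\right)^{2}} = \frac{18}{\left(\frac{14}{3}\right)^{2}} = \frac{18}{\frac{196}{9}} = 18 \cdot \frac{9}{196} = \frac{81}{98} \approx 0.82653$)
$\left(-191 + R\right) \left(\left(-196 - -229\right) + \frac{b{\left(-3 \right)}}{415}\right) = \left(-191 + \frac{81}{98}\right) \left(\left(-196 - -229\right) + \frac{2 \left(-3\right)}{415}\right) = - \frac{18637 \left(\left(-196 + 229\right) - \frac{6}{415}\right)}{98} = - \frac{18637 \left(33 - \frac{6}{415}\right)}{98} = \left(- \frac{18637}{98}\right) \frac{13689}{415} = - \frac{255121893}{40670}$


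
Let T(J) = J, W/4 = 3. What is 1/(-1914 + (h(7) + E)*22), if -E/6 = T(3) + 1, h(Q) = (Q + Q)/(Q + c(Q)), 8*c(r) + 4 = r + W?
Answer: -71/170918 ≈ -0.00041540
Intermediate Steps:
W = 12 (W = 4*3 = 12)
c(r) = 1 + r/8 (c(r) = -½ + (r + 12)/8 = -½ + (12 + r)/8 = -½ + (3/2 + r/8) = 1 + r/8)
h(Q) = 2*Q/(1 + 9*Q/8) (h(Q) = (Q + Q)/(Q + (1 + Q/8)) = (2*Q)/(1 + 9*Q/8) = 2*Q/(1 + 9*Q/8))
E = -24 (E = -6*(3 + 1) = -6*4 = -24)
1/(-1914 + (h(7) + E)*22) = 1/(-1914 + (16*7/(8 + 9*7) - 24)*22) = 1/(-1914 + (16*7/(8 + 63) - 24)*22) = 1/(-1914 + (16*7/71 - 24)*22) = 1/(-1914 + (16*7*(1/71) - 24)*22) = 1/(-1914 + (112/71 - 24)*22) = 1/(-1914 - 1592/71*22) = 1/(-1914 - 35024/71) = 1/(-170918/71) = -71/170918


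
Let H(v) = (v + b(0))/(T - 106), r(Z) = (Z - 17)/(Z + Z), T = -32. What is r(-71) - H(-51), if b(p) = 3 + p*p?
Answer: 444/1633 ≈ 0.27189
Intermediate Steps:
b(p) = 3 + p²
r(Z) = (-17 + Z)/(2*Z) (r(Z) = (-17 + Z)/((2*Z)) = (-17 + Z)*(1/(2*Z)) = (-17 + Z)/(2*Z))
H(v) = -1/46 - v/138 (H(v) = (v + (3 + 0²))/(-32 - 106) = (v + (3 + 0))/(-138) = (v + 3)*(-1/138) = (3 + v)*(-1/138) = -1/46 - v/138)
r(-71) - H(-51) = (½)*(-17 - 71)/(-71) - (-1/46 - 1/138*(-51)) = (½)*(-1/71)*(-88) - (-1/46 + 17/46) = 44/71 - 1*8/23 = 44/71 - 8/23 = 444/1633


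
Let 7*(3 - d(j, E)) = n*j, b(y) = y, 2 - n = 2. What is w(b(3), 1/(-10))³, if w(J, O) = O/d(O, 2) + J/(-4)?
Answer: -103823/216000 ≈ -0.48066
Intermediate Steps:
n = 0 (n = 2 - 1*2 = 2 - 2 = 0)
d(j, E) = 3 (d(j, E) = 3 - 0*j = 3 - ⅐*0 = 3 + 0 = 3)
w(J, O) = -J/4 + O/3 (w(J, O) = O/3 + J/(-4) = O*(⅓) + J*(-¼) = O/3 - J/4 = -J/4 + O/3)
w(b(3), 1/(-10))³ = (-¼*3 + (⅓)/(-10))³ = (-¾ + (⅓)*(-⅒))³ = (-¾ - 1/30)³ = (-47/60)³ = -103823/216000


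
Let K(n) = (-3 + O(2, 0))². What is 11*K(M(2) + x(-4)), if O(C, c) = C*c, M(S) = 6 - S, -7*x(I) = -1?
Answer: 99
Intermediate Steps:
x(I) = ⅐ (x(I) = -⅐*(-1) = ⅐)
K(n) = 9 (K(n) = (-3 + 2*0)² = (-3 + 0)² = (-3)² = 9)
11*K(M(2) + x(-4)) = 11*9 = 99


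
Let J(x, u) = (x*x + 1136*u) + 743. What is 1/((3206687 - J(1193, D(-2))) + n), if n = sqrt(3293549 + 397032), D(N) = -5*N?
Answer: 1771335/3137623991644 - sqrt(3690581)/3137623991644 ≈ 5.6393e-7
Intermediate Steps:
J(x, u) = 743 + x**2 + 1136*u (J(x, u) = (x**2 + 1136*u) + 743 = 743 + x**2 + 1136*u)
n = sqrt(3690581) ≈ 1921.1
1/((3206687 - J(1193, D(-2))) + n) = 1/((3206687 - (743 + 1193**2 + 1136*(-5*(-2)))) + sqrt(3690581)) = 1/((3206687 - (743 + 1423249 + 1136*10)) + sqrt(3690581)) = 1/((3206687 - (743 + 1423249 + 11360)) + sqrt(3690581)) = 1/((3206687 - 1*1435352) + sqrt(3690581)) = 1/((3206687 - 1435352) + sqrt(3690581)) = 1/(1771335 + sqrt(3690581))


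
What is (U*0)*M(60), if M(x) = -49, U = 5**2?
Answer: 0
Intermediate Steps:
U = 25
(U*0)*M(60) = (25*0)*(-49) = 0*(-49) = 0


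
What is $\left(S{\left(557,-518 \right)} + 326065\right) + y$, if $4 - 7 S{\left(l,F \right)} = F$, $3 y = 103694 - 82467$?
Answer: $\frac{6997520}{21} \approx 3.3322 \cdot 10^{5}$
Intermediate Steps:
$y = \frac{21227}{3}$ ($y = \frac{103694 - 82467}{3} = \frac{1}{3} \cdot 21227 = \frac{21227}{3} \approx 7075.7$)
$S{\left(l,F \right)} = \frac{4}{7} - \frac{F}{7}$
$\left(S{\left(557,-518 \right)} + 326065\right) + y = \left(\left(\frac{4}{7} - -74\right) + 326065\right) + \frac{21227}{3} = \left(\left(\frac{4}{7} + 74\right) + 326065\right) + \frac{21227}{3} = \left(\frac{522}{7} + 326065\right) + \frac{21227}{3} = \frac{2282977}{7} + \frac{21227}{3} = \frac{6997520}{21}$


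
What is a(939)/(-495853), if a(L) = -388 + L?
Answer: -551/495853 ≈ -0.0011112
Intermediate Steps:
a(939)/(-495853) = (-388 + 939)/(-495853) = 551*(-1/495853) = -551/495853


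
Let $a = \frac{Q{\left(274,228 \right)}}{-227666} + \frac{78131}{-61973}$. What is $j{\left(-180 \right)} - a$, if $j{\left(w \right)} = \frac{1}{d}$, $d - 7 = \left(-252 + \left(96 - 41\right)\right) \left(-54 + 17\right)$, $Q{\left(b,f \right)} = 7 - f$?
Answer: $\frac{64846884597533}{51470161025664} \approx 1.2599$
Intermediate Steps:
$a = - \frac{17774076213}{14109145018}$ ($a = \frac{7 - 228}{-227666} + \frac{78131}{-61973} = \left(7 - 228\right) \left(- \frac{1}{227666}\right) + 78131 \left(- \frac{1}{61973}\right) = \left(-221\right) \left(- \frac{1}{227666}\right) - \frac{78131}{61973} = \frac{221}{227666} - \frac{78131}{61973} = - \frac{17774076213}{14109145018} \approx -1.2598$)
$d = 7296$ ($d = 7 + \left(-252 + \left(96 - 41\right)\right) \left(-54 + 17\right) = 7 + \left(-252 + \left(96 - 41\right)\right) \left(-37\right) = 7 + \left(-252 + 55\right) \left(-37\right) = 7 - -7289 = 7 + 7289 = 7296$)
$j{\left(w \right)} = \frac{1}{7296}$
$j{\left(-180 \right)} - a = \frac{1}{7296} - - \frac{17774076213}{14109145018} = \frac{1}{7296} + \frac{17774076213}{14109145018} = \frac{64846884597533}{51470161025664}$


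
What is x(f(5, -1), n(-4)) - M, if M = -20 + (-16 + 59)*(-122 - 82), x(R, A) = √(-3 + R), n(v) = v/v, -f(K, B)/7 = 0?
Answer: 8792 + I*√3 ≈ 8792.0 + 1.732*I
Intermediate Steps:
f(K, B) = 0 (f(K, B) = -7*0 = 0)
n(v) = 1
M = -8792 (M = -20 + 43*(-204) = -20 - 8772 = -8792)
x(f(5, -1), n(-4)) - M = √(-3 + 0) - 1*(-8792) = √(-3) + 8792 = I*√3 + 8792 = 8792 + I*√3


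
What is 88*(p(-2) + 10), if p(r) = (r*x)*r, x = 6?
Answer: 2992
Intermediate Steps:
p(r) = 6*r² (p(r) = (r*6)*r = (6*r)*r = 6*r²)
88*(p(-2) + 10) = 88*(6*(-2)² + 10) = 88*(6*4 + 10) = 88*(24 + 10) = 88*34 = 2992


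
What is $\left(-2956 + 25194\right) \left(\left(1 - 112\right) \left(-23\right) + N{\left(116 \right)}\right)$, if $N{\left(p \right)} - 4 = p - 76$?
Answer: $57752086$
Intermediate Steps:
$N{\left(p \right)} = -72 + p$ ($N{\left(p \right)} = 4 + \left(p - 76\right) = 4 + \left(-76 + p\right) = -72 + p$)
$\left(-2956 + 25194\right) \left(\left(1 - 112\right) \left(-23\right) + N{\left(116 \right)}\right) = \left(-2956 + 25194\right) \left(\left(1 - 112\right) \left(-23\right) + \left(-72 + 116\right)\right) = 22238 \left(\left(-111\right) \left(-23\right) + 44\right) = 22238 \left(2553 + 44\right) = 22238 \cdot 2597 = 57752086$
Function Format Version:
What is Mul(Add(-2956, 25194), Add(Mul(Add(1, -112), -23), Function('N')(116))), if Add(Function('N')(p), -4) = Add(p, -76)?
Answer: 57752086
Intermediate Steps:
Function('N')(p) = Add(-72, p) (Function('N')(p) = Add(4, Add(p, -76)) = Add(4, Add(-76, p)) = Add(-72, p))
Mul(Add(-2956, 25194), Add(Mul(Add(1, -112), -23), Function('N')(116))) = Mul(Add(-2956, 25194), Add(Mul(Add(1, -112), -23), Add(-72, 116))) = Mul(22238, Add(Mul(-111, -23), 44)) = Mul(22238, Add(2553, 44)) = Mul(22238, 2597) = 57752086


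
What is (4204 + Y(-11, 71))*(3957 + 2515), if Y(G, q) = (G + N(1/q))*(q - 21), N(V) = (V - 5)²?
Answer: 159765293808/5041 ≈ 3.1693e+7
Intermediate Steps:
N(V) = (-5 + V)²
Y(G, q) = (-21 + q)*(G + (-5 + 1/q)²) (Y(G, q) = (G + (-5 + 1/q)²)*(q - 21) = (G + (-5 + 1/q)²)*(-21 + q) = (-21 + q)*(G + (-5 + 1/q)²))
(4204 + Y(-11, 71))*(3957 + 2515) = (4204 + (-21*(-11) - 11*71 + (-1 + 5*71)²/71 - 21*(-1 + 5*71)²/71²))*(3957 + 2515) = (4204 + (231 - 781 + (-1 + 355)²/71 - 21*1/5041*(-1 + 355)²))*6472 = (4204 + (231 - 781 + (1/71)*354² - 21*1/5041*354²))*6472 = (4204 + (231 - 781 + (1/71)*125316 - 21*1/5041*125316))*6472 = (4204 + (231 - 781 + 125316/71 - 2631636/5041))*6472 = (4204 + 3493250/5041)*6472 = (24685614/5041)*6472 = 159765293808/5041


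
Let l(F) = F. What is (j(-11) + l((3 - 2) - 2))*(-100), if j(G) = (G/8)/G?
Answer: 175/2 ≈ 87.500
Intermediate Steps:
j(G) = ⅛ (j(G) = (G*(⅛))/G = (G/8)/G = ⅛)
(j(-11) + l((3 - 2) - 2))*(-100) = (⅛ + ((3 - 2) - 2))*(-100) = (⅛ + (1 - 2))*(-100) = (⅛ - 1)*(-100) = -7/8*(-100) = 175/2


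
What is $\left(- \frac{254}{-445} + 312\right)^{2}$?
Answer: $\frac{19347140836}{198025} \approx 97701.0$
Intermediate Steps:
$\left(- \frac{254}{-445} + 312\right)^{2} = \left(\left(-254\right) \left(- \frac{1}{445}\right) + 312\right)^{2} = \left(\frac{254}{445} + 312\right)^{2} = \left(\frac{139094}{445}\right)^{2} = \frac{19347140836}{198025}$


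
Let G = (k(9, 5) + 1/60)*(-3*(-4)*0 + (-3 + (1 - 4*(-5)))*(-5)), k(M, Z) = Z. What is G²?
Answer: 815409/4 ≈ 2.0385e+5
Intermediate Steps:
G = -903/2 (G = (5 + 1/60)*(-3*(-4)*0 + (-3 + (1 - 4*(-5)))*(-5)) = (5 + 1/60)*(12*0 + (-3 + (1 + 20))*(-5)) = 301*(0 + (-3 + 21)*(-5))/60 = 301*(0 + 18*(-5))/60 = 301*(0 - 90)/60 = (301/60)*(-90) = -903/2 ≈ -451.50)
G² = (-903/2)² = 815409/4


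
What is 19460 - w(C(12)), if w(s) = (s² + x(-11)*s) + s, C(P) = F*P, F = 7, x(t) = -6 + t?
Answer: 13748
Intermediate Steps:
C(P) = 7*P
w(s) = s² - 16*s (w(s) = (s² + (-6 - 11)*s) + s = (s² - 17*s) + s = s² - 16*s)
19460 - w(C(12)) = 19460 - 7*12*(-16 + 7*12) = 19460 - 84*(-16 + 84) = 19460 - 84*68 = 19460 - 1*5712 = 19460 - 5712 = 13748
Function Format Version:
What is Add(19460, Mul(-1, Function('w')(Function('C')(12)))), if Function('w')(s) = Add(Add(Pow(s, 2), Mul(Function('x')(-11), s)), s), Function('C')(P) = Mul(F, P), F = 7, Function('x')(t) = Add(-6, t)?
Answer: 13748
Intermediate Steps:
Function('C')(P) = Mul(7, P)
Function('w')(s) = Add(Pow(s, 2), Mul(-16, s)) (Function('w')(s) = Add(Add(Pow(s, 2), Mul(Add(-6, -11), s)), s) = Add(Add(Pow(s, 2), Mul(-17, s)), s) = Add(Pow(s, 2), Mul(-16, s)))
Add(19460, Mul(-1, Function('w')(Function('C')(12)))) = Add(19460, Mul(-1, Mul(Mul(7, 12), Add(-16, Mul(7, 12))))) = Add(19460, Mul(-1, Mul(84, Add(-16, 84)))) = Add(19460, Mul(-1, Mul(84, 68))) = Add(19460, Mul(-1, 5712)) = Add(19460, -5712) = 13748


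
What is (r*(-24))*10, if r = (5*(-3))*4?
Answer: 14400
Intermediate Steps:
r = -60 (r = -15*4 = -60)
(r*(-24))*10 = -60*(-24)*10 = 1440*10 = 14400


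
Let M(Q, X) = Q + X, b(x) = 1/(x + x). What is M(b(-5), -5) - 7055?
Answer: -70601/10 ≈ -7060.1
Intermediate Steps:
b(x) = 1/(2*x)
M(b(-5), -5) - 7055 = ((½)/(-5) - 5) - 7055 = ((½)*(-⅕) - 5) - 7055 = (-⅒ - 5) - 7055 = -51/10 - 7055 = -70601/10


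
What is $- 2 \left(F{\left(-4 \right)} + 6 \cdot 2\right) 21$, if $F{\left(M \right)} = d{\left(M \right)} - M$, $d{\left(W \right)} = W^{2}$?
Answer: $-1344$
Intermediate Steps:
$F{\left(M \right)} = M^{2} - M$
$- 2 \left(F{\left(-4 \right)} + 6 \cdot 2\right) 21 = - 2 \left(- 4 \left(-1 - 4\right) + 6 \cdot 2\right) 21 = - 2 \left(\left(-4\right) \left(-5\right) + 12\right) 21 = - 2 \left(20 + 12\right) 21 = \left(-2\right) 32 \cdot 21 = \left(-64\right) 21 = -1344$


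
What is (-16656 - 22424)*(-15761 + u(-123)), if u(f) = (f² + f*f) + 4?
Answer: -566699080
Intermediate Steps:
u(f) = 4 + 2*f² (u(f) = (f² + f²) + 4 = 2*f² + 4 = 4 + 2*f²)
(-16656 - 22424)*(-15761 + u(-123)) = (-16656 - 22424)*(-15761 + (4 + 2*(-123)²)) = -39080*(-15761 + (4 + 2*15129)) = -39080*(-15761 + (4 + 30258)) = -39080*(-15761 + 30262) = -39080*14501 = -566699080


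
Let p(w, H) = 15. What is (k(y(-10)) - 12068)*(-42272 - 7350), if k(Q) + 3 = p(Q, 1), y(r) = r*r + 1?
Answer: 598242832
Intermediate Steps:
y(r) = 1 + r² (y(r) = r² + 1 = 1 + r²)
k(Q) = 12 (k(Q) = -3 + 15 = 12)
(k(y(-10)) - 12068)*(-42272 - 7350) = (12 - 12068)*(-42272 - 7350) = -12056*(-49622) = 598242832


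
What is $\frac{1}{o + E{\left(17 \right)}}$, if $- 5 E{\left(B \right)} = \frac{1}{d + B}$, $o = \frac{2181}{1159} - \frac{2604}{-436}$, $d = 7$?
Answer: $\frac{15159720}{118942229} \approx 0.12745$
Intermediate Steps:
$o = \frac{992238}{126331}$ ($o = 2181 \cdot \frac{1}{1159} - - \frac{651}{109} = \frac{2181}{1159} + \frac{651}{109} = \frac{992238}{126331} \approx 7.8543$)
$E{\left(B \right)} = - \frac{1}{5 \left(7 + B\right)}$
$\frac{1}{o + E{\left(17 \right)}} = \frac{1}{\frac{992238}{126331} - \frac{1}{35 + 5 \cdot 17}} = \frac{1}{\frac{992238}{126331} - \frac{1}{35 + 85}} = \frac{1}{\frac{992238}{126331} - \frac{1}{120}} = \frac{1}{\frac{118942229}{15159720}} = \frac{15159720}{118942229}$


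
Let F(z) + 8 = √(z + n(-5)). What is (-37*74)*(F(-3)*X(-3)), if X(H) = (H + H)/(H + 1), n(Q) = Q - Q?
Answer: 65712 - 8214*I*√3 ≈ 65712.0 - 14227.0*I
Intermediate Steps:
n(Q) = 0
F(z) = -8 + √z (F(z) = -8 + √(z + 0) = -8 + √z)
X(H) = 2*H/(1 + H) (X(H) = (2*H)/(1 + H) = 2*H/(1 + H))
(-37*74)*(F(-3)*X(-3)) = (-37*74)*((-8 + √(-3))*(2*(-3)/(1 - 3))) = -2738*(-8 + I*√3)*2*(-3)/(-2) = -2738*(-8 + I*√3)*2*(-3)*(-½) = -2738*(-8 + I*√3)*3 = -2738*(-24 + 3*I*√3) = 65712 - 8214*I*√3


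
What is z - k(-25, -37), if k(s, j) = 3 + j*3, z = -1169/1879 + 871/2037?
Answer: 412627840/3827523 ≈ 107.81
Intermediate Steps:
z = -744644/3827523 (z = -1169*1/1879 + 871*(1/2037) = -1169/1879 + 871/2037 = -744644/3827523 ≈ -0.19455)
k(s, j) = 3 + 3*j
z - k(-25, -37) = -744644/3827523 - (3 + 3*(-37)) = -744644/3827523 - (3 - 111) = -744644/3827523 - 1*(-108) = -744644/3827523 + 108 = 412627840/3827523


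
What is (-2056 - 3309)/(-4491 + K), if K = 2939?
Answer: 5365/1552 ≈ 3.4568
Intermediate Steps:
(-2056 - 3309)/(-4491 + K) = (-2056 - 3309)/(-4491 + 2939) = -5365/(-1552) = -5365*(-1/1552) = 5365/1552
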